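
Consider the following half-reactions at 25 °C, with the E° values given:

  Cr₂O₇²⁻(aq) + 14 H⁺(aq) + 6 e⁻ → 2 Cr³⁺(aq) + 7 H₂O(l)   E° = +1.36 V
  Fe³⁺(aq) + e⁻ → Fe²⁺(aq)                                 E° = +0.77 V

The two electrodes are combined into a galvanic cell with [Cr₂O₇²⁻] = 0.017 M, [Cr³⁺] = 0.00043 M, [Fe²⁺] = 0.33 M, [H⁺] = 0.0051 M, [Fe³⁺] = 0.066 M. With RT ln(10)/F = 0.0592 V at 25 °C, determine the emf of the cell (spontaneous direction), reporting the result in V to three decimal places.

+0.364 V

Cr₂O₇²⁻/Cr³⁺ is the cathode (higher E°), Fe³⁺/Fe²⁺ the anode: E°cell = +1.36 − (+0.77) = +0.59 V, n = 6.
Overall: Cr₂O₇²⁻(aq) + 14 H⁺(aq) + 6 Fe²⁺(aq) → 2 Cr³⁺(aq) + 7 H₂O(l) + 6 Fe³⁺(aq)
Q = [Cr³⁺]^2·[Fe³⁺]^6 / ([Cr₂O₇²⁻]·[H⁺]^14·[Fe²⁺]^6); log Q = 22.937.
E = E° − (0.0592/n) log Q = +0.59 − (0.0592/6)(22.937) = +0.364 V.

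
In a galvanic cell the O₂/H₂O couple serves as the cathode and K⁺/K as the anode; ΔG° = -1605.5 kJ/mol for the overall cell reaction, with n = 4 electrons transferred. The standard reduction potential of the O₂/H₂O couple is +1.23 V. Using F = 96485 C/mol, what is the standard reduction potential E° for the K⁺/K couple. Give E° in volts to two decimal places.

-2.93 V

E°cell = −ΔG°/(nF) = −(-1605.5×10³)/((4)(96485)) = +4.160 V.
Since O₂/H₂O is the cathode and K⁺/K the anode, E°cell = E°(O₂/H₂O) − E°(K⁺/K).
So E°(K⁺/K) = E°(O₂/H₂O) − E°cell = (+1.23) − (+4.160) = -2.93 V.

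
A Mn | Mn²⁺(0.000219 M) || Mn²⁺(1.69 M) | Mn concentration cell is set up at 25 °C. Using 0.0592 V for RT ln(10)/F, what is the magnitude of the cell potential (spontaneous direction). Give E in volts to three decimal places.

For a concentration cell E°cell = 0. The 1.69 M side is the cathode (reduction is favoured where [Mn²⁺] is higher).
With n = 2, E = −(0.0592/2) log([Mn²⁺]ₐₙ/[Mn²⁺]꜀ₐₜ) = −(0.0592/2) log(0.000219/1.69) = −(0.0592/2)(-3.887) = +0.115 V.

+0.115 V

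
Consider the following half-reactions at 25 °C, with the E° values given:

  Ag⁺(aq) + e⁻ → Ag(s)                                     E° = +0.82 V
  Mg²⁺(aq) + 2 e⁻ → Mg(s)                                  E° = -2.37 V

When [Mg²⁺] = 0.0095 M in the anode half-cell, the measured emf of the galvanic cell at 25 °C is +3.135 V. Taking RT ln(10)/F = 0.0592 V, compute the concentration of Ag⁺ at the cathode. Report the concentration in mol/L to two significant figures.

Ag⁺/Ag is the cathode, Mg²⁺/Mg the anode: E°cell = +3.19 V, n = 2.
Overall reaction: 2 Ag⁺(aq) + Mg(s) → 2 Ag(s) + Mg²⁺(aq); Q = [Mg²⁺]^1/[Ag⁺]^2.
From E = E° − (0.0592/n) log Q: log Q = (E° − E)·n/0.0592 = (+3.19 − (+3.135))·2/0.0592 = 1.8581.
So 2·log[Ag⁺] = 1·log(0.0095) − log Q = -2.0223 − (1.8581) = -3.8804; log[Ag⁺] = -3.8804 / 2 = -1.9402; [Ag⁺] = 10^(-1.9402) ≈ 0.011 M.

0.011 M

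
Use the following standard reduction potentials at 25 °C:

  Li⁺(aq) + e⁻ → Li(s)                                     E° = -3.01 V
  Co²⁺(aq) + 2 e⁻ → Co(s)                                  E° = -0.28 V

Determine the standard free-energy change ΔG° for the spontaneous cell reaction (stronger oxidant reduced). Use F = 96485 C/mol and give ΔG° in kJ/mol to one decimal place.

Co²⁺/Co (E° = -0.28 V) is the cathode; Li⁺/Li (E° = -3.01 V) is the anode, so E°cell = +2.73 V.
Balancing electrons gives n = 2 (lcm of 2 and 1).
ΔG° = −nFE° = −(2)(96485)(+2.73) = -526,808 J = -526.8 kJ/mol.

-526.8 kJ/mol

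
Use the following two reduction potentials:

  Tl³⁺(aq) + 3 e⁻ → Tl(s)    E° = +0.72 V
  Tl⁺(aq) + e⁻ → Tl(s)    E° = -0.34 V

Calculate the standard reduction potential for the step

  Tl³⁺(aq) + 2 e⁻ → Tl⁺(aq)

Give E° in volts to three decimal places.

Sequential free energies add, so n₃E°₃ = n₁E°₁ + n₂E°₂.
With n₃ = 3, and the known step contributing 1×(-0.34) V, the unknown satisfies 2·E° = 3×(+0.72) − 1×(-0.34) = +2.500.
E° = +2.500 / 2 = +1.250 V.

+1.250 V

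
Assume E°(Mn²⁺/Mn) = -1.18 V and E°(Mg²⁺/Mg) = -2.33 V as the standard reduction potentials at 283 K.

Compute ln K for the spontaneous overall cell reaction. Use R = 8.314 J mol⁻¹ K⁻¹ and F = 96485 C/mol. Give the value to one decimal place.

Cathode: Mn²⁺/Mn; anode: Mg²⁺/Mg. E°cell = (-1.18) − (-2.33) = +1.15 V, with n = 2.
ΔG° = −nFE° = −RT ln K, so ln K = nFE°/(RT) = (2)(96485)(+1.15) / ((8.314)(283)) = 94.317.

94.3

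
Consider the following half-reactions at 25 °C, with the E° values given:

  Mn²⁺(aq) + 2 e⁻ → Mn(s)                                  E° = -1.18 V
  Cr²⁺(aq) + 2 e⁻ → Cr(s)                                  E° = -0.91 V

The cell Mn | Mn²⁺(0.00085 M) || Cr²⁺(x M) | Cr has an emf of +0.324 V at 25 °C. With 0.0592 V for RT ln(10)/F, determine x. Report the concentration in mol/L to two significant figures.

0.057 M

Cr²⁺/Cr is the cathode, Mn²⁺/Mn the anode: E°cell = +0.27 V, n = 2.
Overall reaction: Cr²⁺(aq) + Mn(s) → Cr(s) + Mn²⁺(aq); Q = [Mn²⁺]^1/[Cr²⁺]^1.
From E = E° − (0.0592/n) log Q: log Q = (E° − E)·n/0.0592 = (+0.27 − (+0.324))·2/0.0592 = -1.8243.
So 1·log[Cr²⁺] = 1·log(0.00085) − log Q = -3.0706 − (-1.8243) = -1.2463; [Cr²⁺] = 10^(-1.2463) ≈ 0.057 M.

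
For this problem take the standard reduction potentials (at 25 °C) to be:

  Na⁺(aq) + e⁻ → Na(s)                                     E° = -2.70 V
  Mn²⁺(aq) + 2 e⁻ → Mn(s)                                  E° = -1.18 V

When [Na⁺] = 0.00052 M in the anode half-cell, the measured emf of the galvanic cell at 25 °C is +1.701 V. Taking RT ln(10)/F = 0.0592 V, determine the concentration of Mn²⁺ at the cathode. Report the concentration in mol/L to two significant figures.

Mn²⁺/Mn is the cathode, Na⁺/Na the anode: E°cell = +1.52 V, n = 2.
Overall reaction: Mn²⁺(aq) + 2 Na(s) → Mn(s) + 2 Na⁺(aq); Q = [Na⁺]^2/[Mn²⁺]^1.
From E = E° − (0.0592/n) log Q: log Q = (E° − E)·n/0.0592 = (+1.52 − (+1.701))·2/0.0592 = -6.1149.
So 1·log[Mn²⁺] = 2·log(0.00052) − log Q = -6.5680 − (-6.1149) = -0.4531; [Mn²⁺] = 10^(-0.4531) ≈ 0.35 M.

0.35 M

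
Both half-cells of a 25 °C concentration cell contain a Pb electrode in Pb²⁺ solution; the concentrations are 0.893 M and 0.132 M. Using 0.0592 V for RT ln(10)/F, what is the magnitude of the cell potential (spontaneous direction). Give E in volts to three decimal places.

+0.025 V

For a concentration cell E°cell = 0. The 0.893 M side is the cathode (reduction is favoured where [Pb²⁺] is higher).
With n = 2, E = −(0.0592/2) log([Pb²⁺]ₐₙ/[Pb²⁺]꜀ₐₜ) = −(0.0592/2) log(0.132/0.893) = −(0.0592/2)(-0.830) = +0.025 V.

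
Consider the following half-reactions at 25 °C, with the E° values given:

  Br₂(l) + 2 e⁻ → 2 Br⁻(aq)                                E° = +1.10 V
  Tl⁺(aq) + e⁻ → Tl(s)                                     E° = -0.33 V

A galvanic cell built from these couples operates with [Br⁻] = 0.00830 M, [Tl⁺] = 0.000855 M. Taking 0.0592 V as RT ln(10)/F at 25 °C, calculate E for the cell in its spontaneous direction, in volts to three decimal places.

Br₂/Br⁻ is the cathode (higher E°), Tl⁺/Tl the anode: E°cell = +1.10 − (-0.33) = +1.43 V, n = 2.
Overall: Br₂(l) + 2 Tl(s) → 2 Br⁻(aq) + 2 Tl⁺(aq)
Q = [Br⁻]^2·[Tl⁺]^2; log Q = -10.298.
E = E° − (0.0592/n) log Q = +1.43 − (0.0592/2)(-10.298) = +1.735 V.

+1.735 V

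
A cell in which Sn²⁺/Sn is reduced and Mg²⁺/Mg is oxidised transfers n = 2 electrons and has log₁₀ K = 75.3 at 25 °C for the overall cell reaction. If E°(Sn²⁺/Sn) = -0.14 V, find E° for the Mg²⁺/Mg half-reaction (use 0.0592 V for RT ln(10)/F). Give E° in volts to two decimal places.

E°cell = (0.0592/n)·log K = (0.0592/2)(75.3) = +2.229 V.
Since Sn²⁺/Sn is the cathode and Mg²⁺/Mg the anode, E°cell = E°(Sn²⁺/Sn) − E°(Mg²⁺/Mg).
So E°(Mg²⁺/Mg) = E°(Sn²⁺/Sn) − E°cell = (-0.14) − (+2.229) = -2.37 V.

-2.37 V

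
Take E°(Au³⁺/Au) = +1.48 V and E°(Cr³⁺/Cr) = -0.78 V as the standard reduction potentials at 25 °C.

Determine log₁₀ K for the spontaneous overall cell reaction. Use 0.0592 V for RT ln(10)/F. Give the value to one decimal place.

114.5

Cathode: Au³⁺/Au; anode: Cr³⁺/Cr. E°cell = +2.26 V, n = 3.
log K = nE°cell / 0.0592 = (3)(+2.26) / 0.0592 = 114.5.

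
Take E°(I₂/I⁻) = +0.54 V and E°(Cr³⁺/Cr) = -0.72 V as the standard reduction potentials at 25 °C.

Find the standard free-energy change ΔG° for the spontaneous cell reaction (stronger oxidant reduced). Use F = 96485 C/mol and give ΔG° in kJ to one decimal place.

I₂/I⁻ (E° = +0.54 V) is the cathode; Cr³⁺/Cr (E° = -0.72 V) is the anode, so E°cell = +1.26 V.
Balancing electrons gives n = 6 (lcm of 2 and 3).
ΔG° = −nFE° = −(6)(96485)(+1.26) = -729,427 J = -729.4 kJ.

-729.4 kJ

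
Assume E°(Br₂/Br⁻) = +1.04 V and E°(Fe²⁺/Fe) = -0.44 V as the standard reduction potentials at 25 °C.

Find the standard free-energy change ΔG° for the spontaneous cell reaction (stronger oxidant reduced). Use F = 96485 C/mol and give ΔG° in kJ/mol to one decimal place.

-285.6 kJ/mol

Br₂/Br⁻ (E° = +1.04 V) is the cathode; Fe²⁺/Fe (E° = -0.44 V) is the anode, so E°cell = +1.48 V.
Balancing electrons gives n = 2 (lcm of 2 and 2).
ΔG° = −nFE° = −(2)(96485)(+1.48) = -285,596 J = -285.6 kJ/mol.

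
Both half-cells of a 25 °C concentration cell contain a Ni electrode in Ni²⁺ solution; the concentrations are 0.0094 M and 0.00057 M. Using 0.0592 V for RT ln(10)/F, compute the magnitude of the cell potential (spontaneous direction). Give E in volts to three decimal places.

+0.036 V

For a concentration cell E°cell = 0. The 0.0094 M side is the cathode (reduction is favoured where [Ni²⁺] is higher).
With n = 2, E = −(0.0592/2) log([Ni²⁺]ₐₙ/[Ni²⁺]꜀ₐₜ) = −(0.0592/2) log(0.00057/0.0094) = −(0.0592/2)(-1.217) = +0.036 V.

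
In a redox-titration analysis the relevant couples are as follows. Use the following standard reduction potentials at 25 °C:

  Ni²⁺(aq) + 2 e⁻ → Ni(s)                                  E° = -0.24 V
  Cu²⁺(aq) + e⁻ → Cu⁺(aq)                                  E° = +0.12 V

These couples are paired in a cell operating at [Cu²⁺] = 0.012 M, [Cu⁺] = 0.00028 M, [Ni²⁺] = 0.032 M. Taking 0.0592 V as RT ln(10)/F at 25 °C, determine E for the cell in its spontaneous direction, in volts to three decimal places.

Cu²⁺/Cu⁺ is the cathode (higher E°), Ni²⁺/Ni the anode: E°cell = +0.12 − (-0.24) = +0.36 V, n = 2.
Overall: 2 Cu²⁺(aq) + Ni(s) → 2 Cu⁺(aq) + Ni²⁺(aq)
Q = [Cu⁺]^2·[Ni²⁺] / ([Cu²⁺]^2); log Q = -4.759.
E = E° − (0.0592/n) log Q = +0.36 − (0.0592/2)(-4.759) = +0.501 V.

+0.501 V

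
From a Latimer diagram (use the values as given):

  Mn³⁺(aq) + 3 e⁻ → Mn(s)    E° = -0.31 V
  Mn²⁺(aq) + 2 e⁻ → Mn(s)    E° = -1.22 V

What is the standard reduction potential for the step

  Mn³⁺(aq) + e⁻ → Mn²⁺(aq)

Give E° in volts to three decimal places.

+1.510 V

Sequential free energies add, so n₃E°₃ = n₁E°₁ + n₂E°₂.
With n₃ = 3, and the known step contributing 2×(-1.22) V, the unknown satisfies 1·E° = 3×(-0.31) − 2×(-1.22) = +1.510.
E° = +1.510 / 1 = +1.510 V.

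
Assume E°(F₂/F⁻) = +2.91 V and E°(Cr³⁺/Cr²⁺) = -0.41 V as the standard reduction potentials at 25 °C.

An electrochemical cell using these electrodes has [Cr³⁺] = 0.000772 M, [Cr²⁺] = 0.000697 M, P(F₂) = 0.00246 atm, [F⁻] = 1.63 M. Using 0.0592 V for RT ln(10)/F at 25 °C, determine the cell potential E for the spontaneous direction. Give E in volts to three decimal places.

F₂/F⁻ is the cathode (higher E°), Cr³⁺/Cr²⁺ the anode: E°cell = +2.91 − (-0.41) = +3.32 V, n = 2.
Overall: F₂(g) + 2 Cr²⁺(aq) → 2 F⁻(aq) + 2 Cr³⁺(aq)
Q = [F⁻]^2·[Cr³⁺]^2 / (P(F₂)·[Cr²⁺]^2); log Q = 3.122.
E = E° − (0.0592/n) log Q = +3.32 − (0.0592/2)(3.122) = +3.228 V.

+3.228 V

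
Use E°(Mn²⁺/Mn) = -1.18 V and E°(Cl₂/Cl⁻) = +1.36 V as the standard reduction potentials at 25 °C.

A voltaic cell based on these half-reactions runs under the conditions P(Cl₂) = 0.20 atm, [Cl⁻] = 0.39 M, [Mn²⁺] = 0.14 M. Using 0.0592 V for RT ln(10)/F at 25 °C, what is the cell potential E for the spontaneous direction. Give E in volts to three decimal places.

Cl₂/Cl⁻ is the cathode (higher E°), Mn²⁺/Mn the anode: E°cell = +1.36 − (-1.18) = +2.54 V, n = 2.
Overall: Cl₂(g) + Mn(s) → 2 Cl⁻(aq) + Mn²⁺(aq)
Q = [Cl⁻]^2·[Mn²⁺] / (P(Cl₂)); log Q = -0.973.
E = E° − (0.0592/n) log Q = +2.54 − (0.0592/2)(-0.973) = +2.569 V.

+2.569 V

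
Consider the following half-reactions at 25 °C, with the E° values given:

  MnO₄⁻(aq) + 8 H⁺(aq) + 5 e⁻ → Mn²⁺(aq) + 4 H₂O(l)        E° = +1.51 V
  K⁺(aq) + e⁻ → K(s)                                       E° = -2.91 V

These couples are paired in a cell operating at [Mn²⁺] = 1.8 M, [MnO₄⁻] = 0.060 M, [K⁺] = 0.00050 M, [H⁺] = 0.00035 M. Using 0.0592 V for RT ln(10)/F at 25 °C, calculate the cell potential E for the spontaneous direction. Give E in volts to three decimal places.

+4.271 V

MnO₄⁻/Mn²⁺ is the cathode (higher E°), K⁺/K the anode: E°cell = +1.51 − (-2.91) = +4.42 V, n = 5.
Overall: MnO₄⁻(aq) + 8 H⁺(aq) + 5 K(s) → Mn²⁺(aq) + 4 H₂O(l) + 5 K⁺(aq)
Q = [Mn²⁺]·[K⁺]^5 / ([MnO₄⁻]·[H⁺]^8); log Q = 12.619.
E = E° − (0.0592/n) log Q = +4.42 − (0.0592/5)(12.619) = +4.271 V.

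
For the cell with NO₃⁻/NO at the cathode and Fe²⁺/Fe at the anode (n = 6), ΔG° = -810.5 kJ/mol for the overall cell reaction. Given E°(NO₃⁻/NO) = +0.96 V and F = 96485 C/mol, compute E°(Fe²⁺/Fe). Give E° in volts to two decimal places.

-0.44 V

E°cell = −ΔG°/(nF) = −(-810.5×10³)/((6)(96485)) = +1.400 V.
Since NO₃⁻/NO is the cathode and Fe²⁺/Fe the anode, E°cell = E°(NO₃⁻/NO) − E°(Fe²⁺/Fe).
So E°(Fe²⁺/Fe) = E°(NO₃⁻/NO) − E°cell = (+0.96) − (+1.400) = -0.44 V.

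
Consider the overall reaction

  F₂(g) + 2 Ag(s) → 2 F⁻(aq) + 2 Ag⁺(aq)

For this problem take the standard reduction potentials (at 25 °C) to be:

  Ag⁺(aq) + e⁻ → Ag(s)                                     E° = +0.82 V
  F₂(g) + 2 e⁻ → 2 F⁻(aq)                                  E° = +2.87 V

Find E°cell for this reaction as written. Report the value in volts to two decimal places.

+2.05 V

The F₂/F⁻ couple has the higher reduction potential, so it is the cathode; Ag⁺/Ag is oxidised at the anode.
E°cell = E°(cathode) − E°(anode) = (+2.87) − (+0.82) = +2.05 V.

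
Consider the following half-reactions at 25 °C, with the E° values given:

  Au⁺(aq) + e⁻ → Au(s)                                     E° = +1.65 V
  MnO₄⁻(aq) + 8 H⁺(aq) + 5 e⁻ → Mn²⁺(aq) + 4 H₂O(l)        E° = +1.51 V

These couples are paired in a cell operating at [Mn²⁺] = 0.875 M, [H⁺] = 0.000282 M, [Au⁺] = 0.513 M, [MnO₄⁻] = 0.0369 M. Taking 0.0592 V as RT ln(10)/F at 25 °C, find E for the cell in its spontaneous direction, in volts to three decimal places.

+0.475 V

Au⁺/Au is the cathode (higher E°), MnO₄⁻/Mn²⁺ the anode: E°cell = +1.65 − (+1.51) = +0.14 V, n = 5.
Overall: 5 Au⁺(aq) + Mn²⁺(aq) + 4 H₂O(l) → 5 Au(s) + MnO₄⁻(aq) + 8 H⁺(aq)
Q = [MnO₄⁻]·[H⁺]^8 / ([Au⁺]^5·[Mn²⁺]); log Q = -28.324.
E = E° − (0.0592/n) log Q = +0.14 − (0.0592/5)(-28.324) = +0.475 V.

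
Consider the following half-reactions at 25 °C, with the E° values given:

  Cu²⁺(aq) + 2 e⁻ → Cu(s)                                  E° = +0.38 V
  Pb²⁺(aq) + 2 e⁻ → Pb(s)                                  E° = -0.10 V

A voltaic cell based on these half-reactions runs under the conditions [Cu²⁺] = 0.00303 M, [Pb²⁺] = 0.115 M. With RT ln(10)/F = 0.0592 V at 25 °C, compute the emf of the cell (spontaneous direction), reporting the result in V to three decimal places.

Cu²⁺/Cu is the cathode (higher E°), Pb²⁺/Pb the anode: E°cell = +0.38 − (-0.10) = +0.48 V, n = 2.
Overall: Cu²⁺(aq) + Pb(s) → Cu(s) + Pb²⁺(aq)
Q = [Pb²⁺] / ([Cu²⁺]); log Q = 1.579.
E = E° − (0.0592/n) log Q = +0.48 − (0.0592/2)(1.579) = +0.433 V.

+0.433 V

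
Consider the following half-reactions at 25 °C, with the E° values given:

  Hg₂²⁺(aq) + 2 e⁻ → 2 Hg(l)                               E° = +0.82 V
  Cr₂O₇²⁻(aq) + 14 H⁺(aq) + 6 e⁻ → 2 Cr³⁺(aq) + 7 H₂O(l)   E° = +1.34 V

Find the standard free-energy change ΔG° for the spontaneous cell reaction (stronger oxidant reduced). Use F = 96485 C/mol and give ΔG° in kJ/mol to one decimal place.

-301.0 kJ/mol

Cr₂O₇²⁻/Cr³⁺ (E° = +1.34 V) is the cathode; Hg₂²⁺/Hg (E° = +0.82 V) is the anode, so E°cell = +0.52 V.
Balancing electrons gives n = 6 (lcm of 6 and 2).
ΔG° = −nFE° = −(6)(96485)(+0.52) = -301,033 J = -301.0 kJ/mol.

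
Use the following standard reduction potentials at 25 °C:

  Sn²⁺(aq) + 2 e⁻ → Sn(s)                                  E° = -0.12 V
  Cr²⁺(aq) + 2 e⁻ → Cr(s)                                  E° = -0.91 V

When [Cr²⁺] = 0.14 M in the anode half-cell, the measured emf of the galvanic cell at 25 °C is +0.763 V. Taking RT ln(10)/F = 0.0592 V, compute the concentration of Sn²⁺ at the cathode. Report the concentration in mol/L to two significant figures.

0.017 M

Sn²⁺/Sn is the cathode, Cr²⁺/Cr the anode: E°cell = +0.79 V, n = 2.
Overall reaction: Sn²⁺(aq) + Cr(s) → Sn(s) + Cr²⁺(aq); Q = [Cr²⁺]^1/[Sn²⁺]^1.
From E = E° − (0.0592/n) log Q: log Q = (E° − E)·n/0.0592 = (+0.79 − (+0.763))·2/0.0592 = 0.9122.
So 1·log[Sn²⁺] = 1·log(0.14) − log Q = -0.8539 − (0.9122) = -1.7661; [Sn²⁺] = 10^(-1.7661) ≈ 0.017 M.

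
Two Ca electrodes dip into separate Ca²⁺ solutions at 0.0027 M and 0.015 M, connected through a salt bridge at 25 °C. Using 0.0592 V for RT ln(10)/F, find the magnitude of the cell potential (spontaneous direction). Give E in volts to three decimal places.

+0.022 V

For a concentration cell E°cell = 0. The 0.015 M side is the cathode (reduction is favoured where [Ca²⁺] is higher).
With n = 2, E = −(0.0592/2) log([Ca²⁺]ₐₙ/[Ca²⁺]꜀ₐₜ) = −(0.0592/2) log(0.0027/0.015) = −(0.0592/2)(-0.745) = +0.022 V.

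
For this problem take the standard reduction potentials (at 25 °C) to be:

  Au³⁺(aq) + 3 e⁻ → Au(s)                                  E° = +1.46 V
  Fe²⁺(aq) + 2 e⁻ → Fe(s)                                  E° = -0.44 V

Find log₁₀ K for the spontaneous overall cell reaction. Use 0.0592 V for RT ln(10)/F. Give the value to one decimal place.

Cathode: Au³⁺/Au; anode: Fe²⁺/Fe. E°cell = +1.90 V, n = 6.
log K = nE°cell / 0.0592 = (6)(+1.90) / 0.0592 = 192.6.

192.6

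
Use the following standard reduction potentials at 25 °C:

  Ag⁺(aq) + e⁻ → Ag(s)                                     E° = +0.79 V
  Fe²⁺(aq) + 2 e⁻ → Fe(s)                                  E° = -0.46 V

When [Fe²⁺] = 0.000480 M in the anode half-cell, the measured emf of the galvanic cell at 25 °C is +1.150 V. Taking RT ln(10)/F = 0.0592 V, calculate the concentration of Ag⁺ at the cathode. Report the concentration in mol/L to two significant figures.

Ag⁺/Ag is the cathode, Fe²⁺/Fe the anode: E°cell = +1.25 V, n = 2.
Overall reaction: 2 Ag⁺(aq) + Fe(s) → 2 Ag(s) + Fe²⁺(aq); Q = [Fe²⁺]^1/[Ag⁺]^2.
From E = E° − (0.0592/n) log Q: log Q = (E° − E)·n/0.0592 = (+1.25 − (+1.150))·2/0.0592 = 3.3784.
So 2·log[Ag⁺] = 1·log(0.00048) − log Q = -3.3188 − (3.3784) = -6.6972; log[Ag⁺] = -6.6972 / 2 = -3.3486; [Ag⁺] = 10^(-3.3486) ≈ 0.00045 M.

0.00045 M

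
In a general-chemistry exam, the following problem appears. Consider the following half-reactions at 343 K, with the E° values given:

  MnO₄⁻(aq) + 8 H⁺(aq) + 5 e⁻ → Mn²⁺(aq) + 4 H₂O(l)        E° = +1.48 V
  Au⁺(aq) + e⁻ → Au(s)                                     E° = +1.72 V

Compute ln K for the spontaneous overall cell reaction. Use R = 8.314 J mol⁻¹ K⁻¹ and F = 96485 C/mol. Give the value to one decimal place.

Cathode: Au⁺/Au; anode: MnO₄⁻/Mn²⁺. E°cell = (+1.72) − (+1.48) = +0.24 V, with n = 5.
ΔG° = −nFE° = −RT ln K, so ln K = nFE°/(RT) = (5)(96485)(+0.24) / ((8.314)(343)) = 40.601.

40.6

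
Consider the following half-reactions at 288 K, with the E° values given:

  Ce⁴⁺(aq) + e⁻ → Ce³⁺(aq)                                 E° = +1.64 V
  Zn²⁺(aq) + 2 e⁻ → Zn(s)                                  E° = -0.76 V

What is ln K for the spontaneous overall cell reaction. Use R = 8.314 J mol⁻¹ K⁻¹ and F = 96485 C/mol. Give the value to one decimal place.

Cathode: Ce⁴⁺/Ce³⁺; anode: Zn²⁺/Zn. E°cell = (+1.64) − (-0.76) = +2.40 V, with n = 2.
ΔG° = −nFE° = −RT ln K, so ln K = nFE°/(RT) = (2)(96485)(+2.40) / ((8.314)(288)) = 193.419.

193.4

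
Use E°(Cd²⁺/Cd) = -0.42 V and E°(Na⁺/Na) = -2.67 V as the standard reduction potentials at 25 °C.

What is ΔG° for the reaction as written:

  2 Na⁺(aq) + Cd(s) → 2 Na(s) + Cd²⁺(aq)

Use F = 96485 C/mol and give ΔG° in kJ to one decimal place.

As written, Na⁺/Na is reduced (cathode) and Cd²⁺/Cd is oxidised (anode), so E°cell = (-2.67) − (-0.42) = -2.25 V.
Balancing electrons gives n = 2.
ΔG° = −nFE° = −(2)(96485)(-2.25) = 434,182 J = +434.2 kJ.

+434.2 kJ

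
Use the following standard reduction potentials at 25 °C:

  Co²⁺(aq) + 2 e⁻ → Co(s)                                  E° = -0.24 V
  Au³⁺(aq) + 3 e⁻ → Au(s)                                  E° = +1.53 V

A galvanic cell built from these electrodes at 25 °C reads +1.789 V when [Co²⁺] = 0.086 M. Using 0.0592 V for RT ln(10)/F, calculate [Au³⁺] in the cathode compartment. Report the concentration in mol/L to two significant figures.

Au³⁺/Au is the cathode, Co²⁺/Co the anode: E°cell = +1.77 V, n = 6.
Overall reaction: 2 Au³⁺(aq) + 3 Co(s) → 2 Au(s) + 3 Co²⁺(aq); Q = [Co²⁺]^3/[Au³⁺]^2.
From E = E° − (0.0592/n) log Q: log Q = (E° − E)·n/0.0592 = (+1.77 − (+1.789))·6/0.0592 = -1.9257.
So 2·log[Au³⁺] = 3·log(0.086) − log Q = -3.1965 − (-1.9257) = -1.2708; log[Au³⁺] = -1.2708 / 2 = -0.6354; [Au³⁺] = 10^(-0.6354) ≈ 0.23 M.

0.23 M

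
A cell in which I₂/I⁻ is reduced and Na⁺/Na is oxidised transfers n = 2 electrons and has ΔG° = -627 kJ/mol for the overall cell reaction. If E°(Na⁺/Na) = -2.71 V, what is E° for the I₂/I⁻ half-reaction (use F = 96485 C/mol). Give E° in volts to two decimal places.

+0.54 V

E°cell = −ΔG°/(nF) = −(-627×10³)/((2)(96485)) = +3.249 V.
Since I₂/I⁻ is the cathode and Na⁺/Na the anode, E°cell = E°(I₂/I⁻) − E°(Na⁺/Na).
So E°(I₂/I⁻) = E°cell + E°(Na⁺/Na) = +3.249 + (-2.71) = +0.54 V.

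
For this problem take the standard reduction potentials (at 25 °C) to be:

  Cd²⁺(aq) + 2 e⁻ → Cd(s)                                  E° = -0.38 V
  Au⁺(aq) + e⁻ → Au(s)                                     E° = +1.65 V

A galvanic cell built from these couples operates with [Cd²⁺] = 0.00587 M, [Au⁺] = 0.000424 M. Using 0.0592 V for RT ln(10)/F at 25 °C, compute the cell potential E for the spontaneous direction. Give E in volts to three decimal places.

Au⁺/Au is the cathode (higher E°), Cd²⁺/Cd the anode: E°cell = +1.65 − (-0.38) = +2.03 V, n = 2.
Overall: 2 Au⁺(aq) + Cd(s) → 2 Au(s) + Cd²⁺(aq)
Q = [Cd²⁺] / ([Au⁺]^2); log Q = 4.514.
E = E° − (0.0592/n) log Q = +2.03 − (0.0592/2)(4.514) = +1.896 V.

+1.896 V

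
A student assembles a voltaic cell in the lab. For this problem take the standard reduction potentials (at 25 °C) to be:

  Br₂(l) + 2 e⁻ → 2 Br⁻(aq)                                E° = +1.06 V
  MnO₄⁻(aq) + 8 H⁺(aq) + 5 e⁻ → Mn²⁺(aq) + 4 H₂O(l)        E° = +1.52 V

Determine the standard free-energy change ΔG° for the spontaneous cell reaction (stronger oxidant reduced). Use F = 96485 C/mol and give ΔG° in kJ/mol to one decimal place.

-443.8 kJ/mol

MnO₄⁻/Mn²⁺ (E° = +1.52 V) is the cathode; Br₂/Br⁻ (E° = +1.06 V) is the anode, so E°cell = +0.46 V.
Balancing electrons gives n = 10 (lcm of 5 and 2).
ΔG° = −nFE° = −(10)(96485)(+0.46) = -443,831 J = -443.8 kJ/mol.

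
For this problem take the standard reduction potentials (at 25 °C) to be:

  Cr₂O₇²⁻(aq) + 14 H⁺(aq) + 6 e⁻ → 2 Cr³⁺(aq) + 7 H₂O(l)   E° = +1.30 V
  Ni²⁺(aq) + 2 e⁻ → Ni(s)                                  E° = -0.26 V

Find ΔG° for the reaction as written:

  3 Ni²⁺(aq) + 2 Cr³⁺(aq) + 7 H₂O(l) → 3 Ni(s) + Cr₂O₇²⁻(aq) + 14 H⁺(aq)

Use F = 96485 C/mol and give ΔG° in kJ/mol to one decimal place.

As written, Ni²⁺/Ni is reduced (cathode) and Cr₂O₇²⁻/Cr³⁺ is oxidised (anode), so E°cell = (-0.26) − (+1.30) = -1.56 V.
Balancing electrons gives n = 6.
ΔG° = −nFE° = −(6)(96485)(-1.56) = 903,100 J = +903.1 kJ/mol.

+903.1 kJ/mol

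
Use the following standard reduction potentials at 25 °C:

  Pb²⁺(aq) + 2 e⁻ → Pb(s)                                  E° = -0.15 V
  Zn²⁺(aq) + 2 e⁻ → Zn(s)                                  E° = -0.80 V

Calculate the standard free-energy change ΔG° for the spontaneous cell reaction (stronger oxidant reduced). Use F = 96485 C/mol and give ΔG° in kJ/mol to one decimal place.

-125.4 kJ/mol

Pb²⁺/Pb (E° = -0.15 V) is the cathode; Zn²⁺/Zn (E° = -0.80 V) is the anode, so E°cell = +0.65 V.
Balancing electrons gives n = 2 (lcm of 2 and 2).
ΔG° = −nFE° = −(2)(96485)(+0.65) = -125,430 J = -125.4 kJ/mol.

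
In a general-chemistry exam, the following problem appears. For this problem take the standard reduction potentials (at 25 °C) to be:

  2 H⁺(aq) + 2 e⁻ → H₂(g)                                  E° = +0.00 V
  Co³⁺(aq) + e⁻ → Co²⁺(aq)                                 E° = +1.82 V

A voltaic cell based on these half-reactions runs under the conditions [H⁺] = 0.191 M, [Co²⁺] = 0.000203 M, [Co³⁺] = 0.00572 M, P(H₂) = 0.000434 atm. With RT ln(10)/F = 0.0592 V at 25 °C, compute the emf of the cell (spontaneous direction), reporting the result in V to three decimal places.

+1.849 V

Co³⁺/Co²⁺ is the cathode (higher E°), H⁺/H₂ the anode: E°cell = +1.82 − (+0.00) = +1.82 V, n = 2.
Overall: 2 Co³⁺(aq) + H₂(g) → 2 Co²⁺(aq) + 2 H⁺(aq)
Q = [Co²⁺]^2·[H⁺]^2 / ([Co³⁺]^2·P(H₂)); log Q = -0.975.
E = E° − (0.0592/n) log Q = +1.82 − (0.0592/2)(-0.975) = +1.849 V.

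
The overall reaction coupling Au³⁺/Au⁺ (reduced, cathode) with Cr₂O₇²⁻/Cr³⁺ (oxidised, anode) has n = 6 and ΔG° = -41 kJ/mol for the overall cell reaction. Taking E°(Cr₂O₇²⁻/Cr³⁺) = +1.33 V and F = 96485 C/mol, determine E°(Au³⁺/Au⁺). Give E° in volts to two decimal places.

E°cell = −ΔG°/(nF) = −(-41×10³)/((6)(96485)) = +0.071 V.
Since Au³⁺/Au⁺ is the cathode and Cr₂O₇²⁻/Cr³⁺ the anode, E°cell = E°(Au³⁺/Au⁺) − E°(Cr₂O₇²⁻/Cr³⁺).
So E°(Au³⁺/Au⁺) = E°cell + E°(Cr₂O₇²⁻/Cr³⁺) = +0.071 + (+1.33) = +1.40 V.

+1.40 V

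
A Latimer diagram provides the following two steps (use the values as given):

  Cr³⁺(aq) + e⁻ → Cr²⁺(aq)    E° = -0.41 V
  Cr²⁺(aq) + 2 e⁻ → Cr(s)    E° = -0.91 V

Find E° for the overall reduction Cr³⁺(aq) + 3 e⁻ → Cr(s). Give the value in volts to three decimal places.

-0.743 V

Adding the free-energy changes (−nFE°) of the two steps gives −n₃FE°₃ = −n₁FE°₁ − n₂FE°₂.
E°₃ = (1×-0.41 + 2×-0.91) / 3 = (-2.230) / 3 = -0.743 V.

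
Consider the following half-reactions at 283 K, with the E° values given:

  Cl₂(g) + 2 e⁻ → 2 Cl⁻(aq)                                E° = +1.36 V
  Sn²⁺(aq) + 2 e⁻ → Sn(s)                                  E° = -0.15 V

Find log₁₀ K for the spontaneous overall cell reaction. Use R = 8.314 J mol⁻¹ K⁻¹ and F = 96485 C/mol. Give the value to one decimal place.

53.8

Cathode: Cl₂/Cl⁻; anode: Sn²⁺/Sn. E°cell = (+1.36) − (-0.15) = +1.51 V, with n = 2.
ΔG° = −nFE° = −RT ln K, so ln K = nFE°/(RT) = (2)(96485)(+1.51) / ((8.314)(283)) = 123.843.
log₁₀ K = 123.843 / ln 10 = 53.8.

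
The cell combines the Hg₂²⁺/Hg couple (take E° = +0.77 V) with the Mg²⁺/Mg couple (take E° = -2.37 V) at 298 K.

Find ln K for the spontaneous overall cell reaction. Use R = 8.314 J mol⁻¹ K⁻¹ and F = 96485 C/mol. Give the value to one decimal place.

244.6

Cathode: Hg₂²⁺/Hg; anode: Mg²⁺/Mg. E°cell = (+0.77) − (-2.37) = +3.14 V, with n = 2.
ΔG° = −nFE° = −RT ln K, so ln K = nFE°/(RT) = (2)(96485)(+3.14) / ((8.314)(298)) = 244.564.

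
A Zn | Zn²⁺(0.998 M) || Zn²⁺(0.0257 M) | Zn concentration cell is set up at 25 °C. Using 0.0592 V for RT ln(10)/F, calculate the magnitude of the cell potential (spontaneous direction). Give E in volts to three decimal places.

+0.047 V

For a concentration cell E°cell = 0. The 0.998 M side is the cathode (reduction is favoured where [Zn²⁺] is higher).
With n = 2, E = −(0.0592/2) log([Zn²⁺]ₐₙ/[Zn²⁺]꜀ₐₜ) = −(0.0592/2) log(0.0257/0.998) = −(0.0592/2)(-1.589) = +0.047 V.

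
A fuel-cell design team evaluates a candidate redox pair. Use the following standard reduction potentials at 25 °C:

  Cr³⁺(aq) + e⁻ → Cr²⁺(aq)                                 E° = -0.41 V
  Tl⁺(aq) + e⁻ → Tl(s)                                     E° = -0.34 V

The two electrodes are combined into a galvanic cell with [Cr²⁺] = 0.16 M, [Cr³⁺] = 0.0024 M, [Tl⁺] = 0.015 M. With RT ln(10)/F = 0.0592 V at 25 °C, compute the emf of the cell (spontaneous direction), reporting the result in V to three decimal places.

Tl⁺/Tl is the cathode (higher E°), Cr³⁺/Cr²⁺ the anode: E°cell = -0.34 − (-0.41) = +0.07 V, n = 1.
Overall: Tl⁺(aq) + Cr²⁺(aq) → Tl(s) + Cr³⁺(aq)
Q = [Cr³⁺] / ([Tl⁺]·[Cr²⁺]); log Q = 0.000.
E = E° − (0.0592/n) log Q = +0.07 − (0.0592/1)(0.000) = +0.070 V.

+0.070 V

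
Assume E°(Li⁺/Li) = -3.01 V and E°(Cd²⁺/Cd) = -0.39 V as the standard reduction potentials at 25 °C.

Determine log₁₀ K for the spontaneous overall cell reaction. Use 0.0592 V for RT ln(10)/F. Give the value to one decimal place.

88.5

Cathode: Cd²⁺/Cd; anode: Li⁺/Li. E°cell = +2.62 V, n = 2.
log K = nE°cell / 0.0592 = (2)(+2.62) / 0.0592 = 88.5.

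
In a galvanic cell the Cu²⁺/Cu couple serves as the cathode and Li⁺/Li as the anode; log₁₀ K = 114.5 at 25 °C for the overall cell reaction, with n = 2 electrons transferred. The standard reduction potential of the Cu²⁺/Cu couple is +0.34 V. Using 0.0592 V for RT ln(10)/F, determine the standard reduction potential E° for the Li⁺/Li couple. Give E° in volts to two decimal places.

E°cell = (0.0592/n)·log K = (0.0592/2)(114.5) = +3.389 V.
Since Cu²⁺/Cu is the cathode and Li⁺/Li the anode, E°cell = E°(Cu²⁺/Cu) − E°(Li⁺/Li).
So E°(Li⁺/Li) = E°(Cu²⁺/Cu) − E°cell = (+0.34) − (+3.389) = -3.05 V.

-3.05 V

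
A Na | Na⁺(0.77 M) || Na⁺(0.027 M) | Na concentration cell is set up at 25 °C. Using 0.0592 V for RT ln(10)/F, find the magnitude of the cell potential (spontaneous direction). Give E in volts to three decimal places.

+0.086 V

For a concentration cell E°cell = 0. The 0.77 M side is the cathode (reduction is favoured where [Na⁺] is higher).
With n = 1, E = −(0.0592/1) log([Na⁺]ₐₙ/[Na⁺]꜀ₐₜ) = −(0.0592/1) log(0.027/0.77) = −(0.0592/1)(-1.455) = +0.086 V.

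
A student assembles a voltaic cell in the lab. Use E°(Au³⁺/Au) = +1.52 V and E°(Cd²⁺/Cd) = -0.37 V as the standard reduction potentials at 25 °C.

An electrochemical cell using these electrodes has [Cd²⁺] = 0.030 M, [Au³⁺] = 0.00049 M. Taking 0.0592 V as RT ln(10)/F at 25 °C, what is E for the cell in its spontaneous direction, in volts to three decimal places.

Au³⁺/Au is the cathode (higher E°), Cd²⁺/Cd the anode: E°cell = +1.52 − (-0.37) = +1.89 V, n = 6.
Overall: 2 Au³⁺(aq) + 3 Cd(s) → 2 Au(s) + 3 Cd²⁺(aq)
Q = [Cd²⁺]^3 / ([Au³⁺]^2); log Q = 2.051.
E = E° − (0.0592/n) log Q = +1.89 − (0.0592/6)(2.051) = +1.870 V.

+1.870 V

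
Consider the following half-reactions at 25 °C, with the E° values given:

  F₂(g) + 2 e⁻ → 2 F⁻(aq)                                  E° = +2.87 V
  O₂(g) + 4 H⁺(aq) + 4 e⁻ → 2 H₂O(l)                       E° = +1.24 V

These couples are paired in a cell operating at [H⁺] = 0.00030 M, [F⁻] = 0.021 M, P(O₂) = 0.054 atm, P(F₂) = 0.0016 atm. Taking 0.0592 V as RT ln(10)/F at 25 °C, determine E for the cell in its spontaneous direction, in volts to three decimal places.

F₂/F⁻ is the cathode (higher E°), O₂/H₂O the anode: E°cell = +2.87 − (+1.24) = +1.63 V, n = 4.
Overall: 2 F₂(g) + 2 H₂O(l) → 4 F⁻(aq) + O₂(g) + 4 H⁺(aq)
Q = [F⁻]^4·P(O₂)·[H⁺]^4 / (P(F₂)^2); log Q = -16.478.
E = E° − (0.0592/n) log Q = +1.63 − (0.0592/4)(-16.478) = +1.874 V.

+1.874 V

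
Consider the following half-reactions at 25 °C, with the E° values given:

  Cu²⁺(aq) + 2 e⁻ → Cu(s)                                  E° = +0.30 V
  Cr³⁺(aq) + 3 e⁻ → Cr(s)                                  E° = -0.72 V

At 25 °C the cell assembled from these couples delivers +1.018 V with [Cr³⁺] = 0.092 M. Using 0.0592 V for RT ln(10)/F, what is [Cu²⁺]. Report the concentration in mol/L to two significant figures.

Cu²⁺/Cu is the cathode, Cr³⁺/Cr the anode: E°cell = +1.02 V, n = 6.
Overall reaction: 3 Cu²⁺(aq) + 2 Cr(s) → 3 Cu(s) + 2 Cr³⁺(aq); Q = [Cr³⁺]^2/[Cu²⁺]^3.
From E = E° − (0.0592/n) log Q: log Q = (E° − E)·n/0.0592 = (+1.02 − (+1.018))·6/0.0592 = 0.2027.
So 3·log[Cu²⁺] = 2·log(0.092) − log Q = -2.0724 − (0.2027) = -2.2751; log[Cu²⁺] = -2.2751 / 3 = -0.7584; [Cu²⁺] = 10^(-0.7584) ≈ 0.17 M.

0.17 M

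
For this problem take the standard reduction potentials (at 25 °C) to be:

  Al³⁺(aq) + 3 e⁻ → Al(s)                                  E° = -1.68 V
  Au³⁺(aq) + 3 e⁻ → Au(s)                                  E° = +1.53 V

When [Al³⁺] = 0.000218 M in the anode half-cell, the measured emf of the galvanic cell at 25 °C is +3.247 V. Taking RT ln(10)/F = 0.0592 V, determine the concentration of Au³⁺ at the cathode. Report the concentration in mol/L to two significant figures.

0.016 M

Au³⁺/Au is the cathode, Al³⁺/Al the anode: E°cell = +3.21 V, n = 3.
Overall reaction: Au³⁺(aq) + Al(s) → Au(s) + Al³⁺(aq); Q = [Al³⁺]^1/[Au³⁺]^1.
From E = E° − (0.0592/n) log Q: log Q = (E° − E)·n/0.0592 = (+3.21 − (+3.247))·3/0.0592 = -1.8750.
So 1·log[Au³⁺] = 1·log(0.000218) − log Q = -3.6615 − (-1.8750) = -1.7865; [Au³⁺] = 10^(-1.7865) ≈ 0.016 M.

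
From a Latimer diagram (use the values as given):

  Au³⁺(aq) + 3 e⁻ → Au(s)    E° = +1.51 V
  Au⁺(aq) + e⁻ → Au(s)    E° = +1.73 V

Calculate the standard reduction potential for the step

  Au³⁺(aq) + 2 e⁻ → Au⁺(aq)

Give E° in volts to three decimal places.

+1.400 V

Sequential free energies add, so n₃E°₃ = n₁E°₁ + n₂E°₂.
With n₃ = 3, and the known step contributing 1×(+1.73) V, the unknown satisfies 2·E° = 3×(+1.51) − 1×(+1.73) = +2.800.
E° = +2.800 / 2 = +1.400 V.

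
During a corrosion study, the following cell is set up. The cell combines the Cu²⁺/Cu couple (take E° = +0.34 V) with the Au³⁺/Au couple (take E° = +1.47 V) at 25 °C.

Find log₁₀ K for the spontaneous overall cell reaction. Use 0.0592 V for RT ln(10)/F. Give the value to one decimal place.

114.5

Cathode: Au³⁺/Au; anode: Cu²⁺/Cu. E°cell = +1.13 V, n = 6.
log K = nE°cell / 0.0592 = (6)(+1.13) / 0.0592 = 114.5.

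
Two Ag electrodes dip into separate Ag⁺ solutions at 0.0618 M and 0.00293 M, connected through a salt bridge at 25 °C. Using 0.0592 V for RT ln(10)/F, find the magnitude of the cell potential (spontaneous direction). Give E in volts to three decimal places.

+0.078 V

For a concentration cell E°cell = 0. The 0.0618 M side is the cathode (reduction is favoured where [Ag⁺] is higher).
With n = 1, E = −(0.0592/1) log([Ag⁺]ₐₙ/[Ag⁺]꜀ₐₜ) = −(0.0592/1) log(0.00293/0.0618) = −(0.0592/1)(-1.324) = +0.078 V.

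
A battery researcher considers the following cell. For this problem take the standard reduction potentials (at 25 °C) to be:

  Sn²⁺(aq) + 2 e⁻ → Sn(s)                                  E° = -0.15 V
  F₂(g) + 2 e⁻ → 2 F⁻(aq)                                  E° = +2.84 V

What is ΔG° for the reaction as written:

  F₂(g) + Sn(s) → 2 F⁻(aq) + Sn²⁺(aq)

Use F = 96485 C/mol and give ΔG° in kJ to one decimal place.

As written, F₂/F⁻ is reduced (cathode) and Sn²⁺/Sn is oxidised (anode), so E°cell = (+2.84) − (-0.15) = +2.99 V.
Balancing electrons gives n = 2.
ΔG° = −nFE° = −(2)(96485)(+2.99) = -576,980 J = -577.0 kJ.

-577.0 kJ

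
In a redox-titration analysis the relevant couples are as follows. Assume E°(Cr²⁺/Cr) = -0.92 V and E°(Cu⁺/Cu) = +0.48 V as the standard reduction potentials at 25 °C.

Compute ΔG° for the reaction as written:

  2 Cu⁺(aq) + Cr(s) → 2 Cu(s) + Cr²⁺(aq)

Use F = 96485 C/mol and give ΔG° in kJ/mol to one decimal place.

-270.2 kJ/mol

As written, Cu⁺/Cu is reduced (cathode) and Cr²⁺/Cr is oxidised (anode), so E°cell = (+0.48) − (-0.92) = +1.40 V.
Balancing electrons gives n = 2.
ΔG° = −nFE° = −(2)(96485)(+1.40) = -270,158 J = -270.2 kJ/mol.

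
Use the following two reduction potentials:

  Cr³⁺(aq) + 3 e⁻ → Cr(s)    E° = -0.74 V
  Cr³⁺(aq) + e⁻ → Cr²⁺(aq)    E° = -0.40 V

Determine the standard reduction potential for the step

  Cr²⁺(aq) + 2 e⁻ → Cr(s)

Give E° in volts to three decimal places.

-0.910 V

Sequential free energies add, so n₃E°₃ = n₁E°₁ + n₂E°₂.
With n₃ = 3, and the known step contributing 1×(-0.40) V, the unknown satisfies 2·E° = 3×(-0.74) − 1×(-0.40) = -1.820.
E° = -1.820 / 2 = -0.910 V.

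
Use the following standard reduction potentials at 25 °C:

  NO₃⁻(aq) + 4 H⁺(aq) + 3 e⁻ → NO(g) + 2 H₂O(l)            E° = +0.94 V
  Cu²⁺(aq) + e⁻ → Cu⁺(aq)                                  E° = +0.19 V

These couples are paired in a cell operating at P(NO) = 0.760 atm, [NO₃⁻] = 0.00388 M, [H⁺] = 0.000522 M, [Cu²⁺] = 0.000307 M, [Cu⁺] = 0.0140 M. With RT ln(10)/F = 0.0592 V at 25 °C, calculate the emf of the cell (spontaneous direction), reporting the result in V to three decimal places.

+0.544 V

NO₃⁻/NO is the cathode (higher E°), Cu²⁺/Cu⁺ the anode: E°cell = +0.94 − (+0.19) = +0.75 V, n = 3.
Overall: NO₃⁻(aq) + 4 H⁺(aq) + 3 Cu⁺(aq) → NO(g) + 2 H₂O(l) + 3 Cu²⁺(aq)
Q = P(NO)·[Cu²⁺]^3 / ([NO₃⁻]·[H⁺]^4·[Cu⁺]^3); log Q = 10.444.
E = E° − (0.0592/n) log Q = +0.75 − (0.0592/3)(10.444) = +0.544 V.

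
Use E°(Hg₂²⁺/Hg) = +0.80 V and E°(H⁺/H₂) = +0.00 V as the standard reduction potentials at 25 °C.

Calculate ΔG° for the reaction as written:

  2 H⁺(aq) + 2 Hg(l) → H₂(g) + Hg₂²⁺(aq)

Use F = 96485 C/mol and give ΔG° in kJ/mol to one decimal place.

As written, H⁺/H₂ is reduced (cathode) and Hg₂²⁺/Hg is oxidised (anode), so E°cell = (+0.00) − (+0.80) = -0.80 V.
Balancing electrons gives n = 2.
ΔG° = −nFE° = −(2)(96485)(-0.80) = 154,376 J = +154.4 kJ/mol.

+154.4 kJ/mol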